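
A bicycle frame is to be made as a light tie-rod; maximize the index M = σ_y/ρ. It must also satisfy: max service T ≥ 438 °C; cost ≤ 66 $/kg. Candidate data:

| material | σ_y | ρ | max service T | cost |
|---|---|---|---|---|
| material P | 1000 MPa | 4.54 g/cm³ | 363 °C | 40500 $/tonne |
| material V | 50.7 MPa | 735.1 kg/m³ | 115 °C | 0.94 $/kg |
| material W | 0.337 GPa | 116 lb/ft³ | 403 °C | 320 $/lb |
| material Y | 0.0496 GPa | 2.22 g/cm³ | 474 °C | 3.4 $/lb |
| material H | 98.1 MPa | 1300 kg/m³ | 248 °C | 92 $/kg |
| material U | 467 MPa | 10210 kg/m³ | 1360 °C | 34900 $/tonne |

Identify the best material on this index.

material U

Screen on constraints: max service T ≥ 438 °C; cost ≤ 66 $/kg. Survivors: material Y, material U.
Convert each candidate to consistent units, then evaluate M:
  material Y: σ_y = 49.60 MPa, ρ = 2220 kg/m³
  material U: σ_y = 467.0 MPa, ρ = 10210 kg/m³
  material U: M = 45.7 kN·m/kg
  material Y: M = 22.3 kN·m/kg
The maximum is for material U.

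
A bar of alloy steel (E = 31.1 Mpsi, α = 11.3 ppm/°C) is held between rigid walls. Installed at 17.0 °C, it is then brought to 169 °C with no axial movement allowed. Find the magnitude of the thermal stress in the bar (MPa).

368 MPa

E = 31.1 Mpsi = 214.4 GPa.
ΔT = 152.0 K. Constrained thermal stress σ = E·α·ΔT = 214.4×10³ MPa × 11.3×10⁻⁶ × 152.0 = 368 MPa (compressive).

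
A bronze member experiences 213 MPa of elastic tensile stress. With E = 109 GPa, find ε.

1.95×10⁻³

ε = σ/E = 213 / 109000 = 1.95×10⁻³.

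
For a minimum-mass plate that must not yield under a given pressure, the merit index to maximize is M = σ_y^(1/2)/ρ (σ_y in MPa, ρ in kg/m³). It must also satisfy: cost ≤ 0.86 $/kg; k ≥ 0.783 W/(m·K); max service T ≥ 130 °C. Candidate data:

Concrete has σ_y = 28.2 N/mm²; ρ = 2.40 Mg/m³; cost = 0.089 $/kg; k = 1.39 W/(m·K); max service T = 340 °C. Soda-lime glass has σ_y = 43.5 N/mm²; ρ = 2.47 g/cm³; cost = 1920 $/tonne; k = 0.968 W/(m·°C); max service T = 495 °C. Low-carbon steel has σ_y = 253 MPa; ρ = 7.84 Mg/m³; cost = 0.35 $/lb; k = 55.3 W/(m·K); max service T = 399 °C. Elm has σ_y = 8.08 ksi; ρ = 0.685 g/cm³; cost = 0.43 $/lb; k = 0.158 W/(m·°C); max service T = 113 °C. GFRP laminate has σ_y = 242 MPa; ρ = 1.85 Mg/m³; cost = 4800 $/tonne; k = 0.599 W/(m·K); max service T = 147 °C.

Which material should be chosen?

Screen on constraints: cost ≤ 0.86 $/kg; k ≥ 0.783 W/(m·K); max service T ≥ 130 °C. Survivors: concrete, low-carbon steel.
After converting to SI:
  concrete: σ_y = 28.20 MPa, ρ = 2400 kg/m³
  low-carbon steel: σ_y = 253.0 MPa, ρ = 7840 kg/m³
  concrete: M = 2.21×10⁻³
  low-carbon steel: M = 2.03×10⁻³
Concrete has the largest M.

concrete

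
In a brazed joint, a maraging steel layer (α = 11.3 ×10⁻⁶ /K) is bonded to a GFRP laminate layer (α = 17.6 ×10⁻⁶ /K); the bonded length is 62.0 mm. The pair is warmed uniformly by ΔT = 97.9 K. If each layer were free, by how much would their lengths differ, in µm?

38.2 µm

Δα = |11.3 − 17.6|×10⁻⁶/K = 6.30×10⁻⁶/K.
ΔL_mismatch = Δα·L·ΔT = 6.30×10⁻⁶ × 62.0 mm × 97.9 K = 38.2 µm.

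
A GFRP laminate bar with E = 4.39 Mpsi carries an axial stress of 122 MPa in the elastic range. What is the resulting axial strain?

E = 4.39 Mpsi = 30.27 GPa = 30270 MPa.
ε = σ/E = 122 / 30270 = 4.03×10⁻³.

4.03×10⁻³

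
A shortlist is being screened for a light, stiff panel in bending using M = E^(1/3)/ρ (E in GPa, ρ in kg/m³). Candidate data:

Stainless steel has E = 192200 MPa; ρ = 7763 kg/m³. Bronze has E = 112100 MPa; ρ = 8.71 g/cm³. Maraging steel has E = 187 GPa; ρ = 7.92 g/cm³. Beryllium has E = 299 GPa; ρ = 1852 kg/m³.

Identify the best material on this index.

Putting every candidate on a common basis:
  stainless steel: E = 192.2 GPa, ρ = 7763 kg/m³
  bronze: E = 112.1 GPa, ρ = 8710 kg/m³
  maraging steel: E = 187.0 GPa, ρ = 7920 kg/m³
  beryllium: E = 299.0 GPa, ρ = 1852 kg/m³
  beryllium: M = 3.61×10⁻³
  stainless steel: M = 0.743×10⁻³
  maraging steel: M = 0.722×10⁻³
  bronze: M = 0.554×10⁻³
Beryllium has the largest M.

beryllium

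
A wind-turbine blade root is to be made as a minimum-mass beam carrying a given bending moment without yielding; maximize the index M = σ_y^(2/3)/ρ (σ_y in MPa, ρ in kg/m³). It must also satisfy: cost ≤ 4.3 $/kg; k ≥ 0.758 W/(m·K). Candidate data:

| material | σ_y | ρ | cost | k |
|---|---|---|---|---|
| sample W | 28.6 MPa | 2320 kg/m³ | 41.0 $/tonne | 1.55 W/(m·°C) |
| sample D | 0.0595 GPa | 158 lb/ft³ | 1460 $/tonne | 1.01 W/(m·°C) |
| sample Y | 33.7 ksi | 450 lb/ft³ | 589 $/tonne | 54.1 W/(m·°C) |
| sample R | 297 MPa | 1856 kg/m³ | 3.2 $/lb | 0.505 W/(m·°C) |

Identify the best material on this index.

sample D

Screen on constraints: cost ≤ 4.3 $/kg; k ≥ 0.758 W/(m·K). Survivors: sample W, sample D, sample Y.
Normalizing units and computing the index:
  sample W: σ_y = 28.60 MPa, ρ = 2320 kg/m³
  sample D: σ_y = 59.50 MPa, ρ = 2531 kg/m³
  sample Y: σ_y = 232.4 MPa, ρ = 7208 kg/m³
  sample D: M = 6.02×10⁻³
  sample Y: M = 5.24×10⁻³
  sample W: M = 4.03×10⁻³
Sample D ranks first.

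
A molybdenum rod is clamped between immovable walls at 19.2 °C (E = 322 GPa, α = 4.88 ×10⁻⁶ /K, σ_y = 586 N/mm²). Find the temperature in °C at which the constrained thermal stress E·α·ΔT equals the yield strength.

σ_y = 586 N/mm² = 586.0 MPa.
E·α·ΔT = 586.0 MPa ⇒ ΔT = 586.0 / (322.0×10³ × 4.88×10⁻⁶) = 372.9 K.
T = 19.2 + 372.9 = 392.1 °C.

392 °C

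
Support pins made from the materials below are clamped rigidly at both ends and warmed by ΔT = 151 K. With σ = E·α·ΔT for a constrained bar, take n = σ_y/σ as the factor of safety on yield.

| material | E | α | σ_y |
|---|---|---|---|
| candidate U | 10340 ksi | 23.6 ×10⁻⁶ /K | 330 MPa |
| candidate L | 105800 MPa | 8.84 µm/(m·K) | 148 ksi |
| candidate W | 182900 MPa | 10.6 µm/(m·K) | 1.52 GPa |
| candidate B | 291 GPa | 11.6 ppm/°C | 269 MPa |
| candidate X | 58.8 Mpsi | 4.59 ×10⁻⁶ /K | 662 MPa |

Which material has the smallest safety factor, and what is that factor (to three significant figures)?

Per material, after unit conversion:
  candidate U: E = 71.29, α = 23.6, σ_y = 330.0 → σ = 254 MPa, n = 1.30
  candidate L: E = 105.8, α = 8.84, σ_y = 1020 → σ = 141 MPa, n = 7.23
  candidate W: E = 182.9, α = 10.6, σ_y = 1520 → σ = 293 MPa, n = 5.19
  candidate B: E = 291.0, α = 11.6, σ_y = 269.0 → σ = 510 MPa, n = 0.528
  candidate X: E = 405.4, α = 4.59, σ_y = 662.0 → σ = 281 MPa, n = 2.36
Candidate B has the lowest safety factor, n = 0.528.

candidate B, n = 0.528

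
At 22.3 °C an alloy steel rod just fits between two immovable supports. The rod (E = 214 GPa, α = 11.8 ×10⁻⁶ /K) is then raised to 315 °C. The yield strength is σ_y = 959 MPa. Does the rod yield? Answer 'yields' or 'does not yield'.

does not yield

ΔT = 292.7 K. Constrained thermal stress σ = E·α·ΔT = 214.0×10³ MPa × 11.8×10⁻⁶ × 292.7 = 739 MPa (compressive).
Compare to σ_y = 959 MPa: σ < σ_y, so it does not yield.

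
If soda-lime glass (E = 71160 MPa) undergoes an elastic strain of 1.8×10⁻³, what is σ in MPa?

E = 71160 MPa = 71.16 GPa.
σ = E·ε = 71160 MPa × 1.8×10⁻³ = 128 MPa.

128 MPa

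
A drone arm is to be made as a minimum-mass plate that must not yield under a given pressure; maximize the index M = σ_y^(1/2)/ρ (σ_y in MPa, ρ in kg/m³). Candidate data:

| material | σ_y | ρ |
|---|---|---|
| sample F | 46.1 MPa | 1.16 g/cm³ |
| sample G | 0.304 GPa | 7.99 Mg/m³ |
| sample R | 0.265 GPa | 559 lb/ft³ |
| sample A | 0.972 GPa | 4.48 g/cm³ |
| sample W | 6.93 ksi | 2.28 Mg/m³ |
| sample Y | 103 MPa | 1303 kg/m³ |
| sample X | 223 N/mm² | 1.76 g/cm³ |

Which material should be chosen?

sample X

In SI units:
  sample F: σ_y = 46.10 MPa, ρ = 1160 kg/m³
  sample G: σ_y = 304.0 MPa, ρ = 7990 kg/m³
  sample R: σ_y = 265.0 MPa, ρ = 8954 kg/m³
  sample A: σ_y = 972.0 MPa, ρ = 4480 kg/m³
  sample W: σ_y = 47.78 MPa, ρ = 2280 kg/m³
  sample Y: σ_y = 103.0 MPa, ρ = 1303 kg/m³
  sample X: σ_y = 223.0 MPa, ρ = 1760 kg/m³
  sample X: M = 8.48×10⁻³
  sample Y: M = 7.79×10⁻³
  sample A: M = 6.96×10⁻³
  sample F: M = 5.85×10⁻³
  sample W: M = 3.03×10⁻³
  sample G: M = 2.18×10⁻³
  sample R: M = 1.82×10⁻³
Highest index: sample X.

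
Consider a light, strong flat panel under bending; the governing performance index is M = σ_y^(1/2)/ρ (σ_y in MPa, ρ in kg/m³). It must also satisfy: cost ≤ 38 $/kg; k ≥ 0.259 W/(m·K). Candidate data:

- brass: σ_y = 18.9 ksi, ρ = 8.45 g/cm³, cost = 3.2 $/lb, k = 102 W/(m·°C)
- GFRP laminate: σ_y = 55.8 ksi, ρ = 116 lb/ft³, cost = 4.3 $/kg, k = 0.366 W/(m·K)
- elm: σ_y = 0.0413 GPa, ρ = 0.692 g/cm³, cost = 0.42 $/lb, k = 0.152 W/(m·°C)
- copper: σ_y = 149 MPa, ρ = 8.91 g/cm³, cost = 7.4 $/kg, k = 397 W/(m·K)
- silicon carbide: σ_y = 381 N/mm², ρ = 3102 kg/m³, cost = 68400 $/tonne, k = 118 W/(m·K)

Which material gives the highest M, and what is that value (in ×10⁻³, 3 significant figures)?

GFRP laminate, M = 10.6×10⁻³

Screen on constraints: cost ≤ 38 $/kg; k ≥ 0.259 W/(m·K). Survivors: brass, GFRP laminate, copper.
Putting every candidate on a common basis:
  brass: σ_y = 130.3 MPa, ρ = 8450 kg/m³
  GFRP laminate: σ_y = 384.7 MPa, ρ = 1858 kg/m³
  copper: σ_y = 149.0 MPa, ρ = 8910 kg/m³
  GFRP laminate: M = 10.6×10⁻³
  copper: M = 1.37×10⁻³
  brass: M = 1.35×10⁻³
GFRP laminate has the largest M.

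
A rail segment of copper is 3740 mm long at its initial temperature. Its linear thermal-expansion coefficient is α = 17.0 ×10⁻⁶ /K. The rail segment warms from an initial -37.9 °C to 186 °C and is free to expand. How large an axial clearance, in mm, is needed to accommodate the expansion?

ΔT = 186 − (-37.9) = 223.9 K.
ΔL = α·L₀·ΔT = 17.0×10⁻⁶ × 3740 mm × 223.9 K = 14.2 mm.

14.2 mm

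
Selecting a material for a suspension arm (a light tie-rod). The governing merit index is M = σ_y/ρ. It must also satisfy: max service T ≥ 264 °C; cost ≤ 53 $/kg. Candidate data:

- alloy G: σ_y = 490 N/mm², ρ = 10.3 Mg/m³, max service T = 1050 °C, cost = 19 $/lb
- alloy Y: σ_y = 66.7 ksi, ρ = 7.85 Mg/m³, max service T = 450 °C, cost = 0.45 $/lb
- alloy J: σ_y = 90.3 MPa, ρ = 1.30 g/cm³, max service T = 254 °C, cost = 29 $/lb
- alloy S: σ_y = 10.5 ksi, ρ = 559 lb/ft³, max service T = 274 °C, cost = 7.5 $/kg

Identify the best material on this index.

Screen on constraints: max service T ≥ 264 °C; cost ≤ 53 $/kg. Survivors: alloy G, alloy Y, alloy S.
Convert each candidate to consistent units, then evaluate M:
  alloy G: σ_y = 490.0 MPa, ρ = 10300 kg/m³
  alloy Y: σ_y = 459.9 MPa, ρ = 7850 kg/m³
  alloy S: σ_y = 72.39 MPa, ρ = 8954 kg/m³
  alloy Y: M = 58.6 kN·m/kg
  alloy G: M = 47.6 kN·m/kg
  alloy S: M = 8.08 kN·m/kg
Alloy Y has the largest M.

alloy Y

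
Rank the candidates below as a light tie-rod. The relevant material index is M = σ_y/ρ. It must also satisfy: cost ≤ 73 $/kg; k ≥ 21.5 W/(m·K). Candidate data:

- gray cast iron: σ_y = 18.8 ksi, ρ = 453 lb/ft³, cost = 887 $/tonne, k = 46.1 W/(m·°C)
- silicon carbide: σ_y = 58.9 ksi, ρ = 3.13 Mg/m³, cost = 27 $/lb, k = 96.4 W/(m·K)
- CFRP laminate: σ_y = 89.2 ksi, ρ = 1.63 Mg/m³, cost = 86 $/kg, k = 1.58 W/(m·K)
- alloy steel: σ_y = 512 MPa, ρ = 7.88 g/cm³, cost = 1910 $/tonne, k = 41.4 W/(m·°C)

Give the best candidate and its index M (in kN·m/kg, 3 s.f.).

silicon carbide, M = 130 kN·m/kg

Screen on constraints: cost ≤ 73 $/kg; k ≥ 21.5 W/(m·K). Survivors: gray cast iron, silicon carbide, alloy steel.
After converting to SI:
  gray cast iron: σ_y = 129.6 MPa, ρ = 7256 kg/m³
  silicon carbide: σ_y = 406.1 MPa, ρ = 3130 kg/m³
  alloy steel: σ_y = 512.0 MPa, ρ = 7880 kg/m³
  silicon carbide: M = 130 kN·m/kg
  alloy steel: M = 65.0 kN·m/kg
  gray cast iron: M = 17.9 kN·m/kg
Silicon carbide has the largest M.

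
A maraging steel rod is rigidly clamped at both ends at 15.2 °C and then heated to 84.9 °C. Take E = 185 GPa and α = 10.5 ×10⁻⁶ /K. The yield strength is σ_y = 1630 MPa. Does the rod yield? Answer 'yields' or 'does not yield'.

ΔT = 69.70 K. Constrained thermal stress σ = E·α·ΔT = 185.0×10³ MPa × 10.5×10⁻⁶ × 69.70 = 135 MPa (compressive).
Compare to σ_y = 1630 MPa: σ < σ_y, so it does not yield.

does not yield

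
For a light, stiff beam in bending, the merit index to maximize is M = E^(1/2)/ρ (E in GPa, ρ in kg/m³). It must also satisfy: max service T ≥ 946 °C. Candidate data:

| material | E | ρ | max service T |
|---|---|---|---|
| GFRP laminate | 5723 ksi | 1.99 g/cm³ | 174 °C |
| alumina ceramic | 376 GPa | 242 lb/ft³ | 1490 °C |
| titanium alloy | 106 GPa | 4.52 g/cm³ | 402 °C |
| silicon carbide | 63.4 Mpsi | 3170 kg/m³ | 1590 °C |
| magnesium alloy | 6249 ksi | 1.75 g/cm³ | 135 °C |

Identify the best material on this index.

Screen on constraints: max service T ≥ 946 °C. Survivors: alumina ceramic, silicon carbide.
Normalizing units and computing the index:
  alumina ceramic: E = 376.0 GPa, ρ = 3876 kg/m³
  silicon carbide: E = 437.1 GPa, ρ = 3170 kg/m³
  silicon carbide: M = 6.60×10⁻³
  alumina ceramic: M = 5.00×10⁻³
Silicon carbide has the largest M.

silicon carbide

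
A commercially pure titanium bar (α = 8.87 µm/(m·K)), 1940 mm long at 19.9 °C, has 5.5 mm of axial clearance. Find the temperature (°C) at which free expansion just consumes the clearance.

340 °C

α·L₀·ΔT = 5.5 mm ⇒ ΔT = 5.5 / (8.87×10⁻⁶ × 1940.0) = 319.6 K.
T = 19.9 + 319.6 = 339.5 °C.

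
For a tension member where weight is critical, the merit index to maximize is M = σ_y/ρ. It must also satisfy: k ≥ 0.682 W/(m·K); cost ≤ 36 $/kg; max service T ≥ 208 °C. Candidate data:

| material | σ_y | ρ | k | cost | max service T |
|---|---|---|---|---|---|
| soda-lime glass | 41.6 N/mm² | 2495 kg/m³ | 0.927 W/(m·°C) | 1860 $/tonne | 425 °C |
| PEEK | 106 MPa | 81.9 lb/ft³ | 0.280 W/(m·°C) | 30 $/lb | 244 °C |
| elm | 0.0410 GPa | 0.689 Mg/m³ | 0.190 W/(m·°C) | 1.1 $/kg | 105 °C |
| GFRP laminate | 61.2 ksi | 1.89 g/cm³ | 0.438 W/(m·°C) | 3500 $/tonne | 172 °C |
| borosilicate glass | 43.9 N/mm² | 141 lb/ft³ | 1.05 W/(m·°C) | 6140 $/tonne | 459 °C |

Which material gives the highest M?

Screen on constraints: k ≥ 0.682 W/(m·K); cost ≤ 36 $/kg; max service T ≥ 208 °C. Survivors: soda-lime glass, borosilicate glass.
After converting to SI:
  soda-lime glass: σ_y = 41.60 MPa, ρ = 2495 kg/m³
  borosilicate glass: σ_y = 43.90 MPa, ρ = 2259 kg/m³
  borosilicate glass: M = 19.4 kN·m/kg
  soda-lime glass: M = 16.7 kN·m/kg
Highest index: borosilicate glass.

borosilicate glass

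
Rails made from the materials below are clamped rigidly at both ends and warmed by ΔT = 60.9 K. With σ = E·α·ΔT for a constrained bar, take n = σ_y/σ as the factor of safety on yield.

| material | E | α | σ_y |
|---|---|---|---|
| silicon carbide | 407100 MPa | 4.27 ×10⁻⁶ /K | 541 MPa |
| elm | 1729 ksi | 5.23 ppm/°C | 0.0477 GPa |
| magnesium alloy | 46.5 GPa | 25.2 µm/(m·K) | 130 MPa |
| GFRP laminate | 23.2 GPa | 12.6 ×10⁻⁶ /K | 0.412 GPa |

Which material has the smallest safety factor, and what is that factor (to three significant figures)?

Per material, after unit conversion:
  silicon carbide: E = 407.1, α = 4.27, σ_y = 541.0 → σ = 106 MPa, n = 5.11
  elm: E = 11.92, α = 5.23, σ_y = 47.70 → σ = 3.80 MPa, n = 12.6
  magnesium alloy: E = 46.50, α = 25.2, σ_y = 130.0 → σ = 71.4 MPa, n = 1.82
  GFRP laminate: E = 23.20, α = 12.6, σ_y = 412.0 → σ = 17.8 MPa, n = 23.1
The minimum is magnesium alloy at n = 1.82.

magnesium alloy, n = 1.82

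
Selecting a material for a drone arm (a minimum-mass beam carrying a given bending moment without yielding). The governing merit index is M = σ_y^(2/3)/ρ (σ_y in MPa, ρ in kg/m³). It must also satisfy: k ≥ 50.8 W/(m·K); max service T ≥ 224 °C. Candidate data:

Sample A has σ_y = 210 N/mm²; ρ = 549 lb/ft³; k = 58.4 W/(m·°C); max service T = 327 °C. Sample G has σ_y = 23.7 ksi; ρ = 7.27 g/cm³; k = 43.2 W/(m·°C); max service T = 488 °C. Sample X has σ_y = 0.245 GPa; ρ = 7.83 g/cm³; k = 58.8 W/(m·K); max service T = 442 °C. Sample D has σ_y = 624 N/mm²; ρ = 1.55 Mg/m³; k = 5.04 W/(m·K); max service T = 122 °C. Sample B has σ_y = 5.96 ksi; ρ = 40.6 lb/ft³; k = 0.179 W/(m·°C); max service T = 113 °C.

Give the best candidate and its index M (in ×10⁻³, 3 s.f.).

Screen on constraints: k ≥ 50.8 W/(m·K); max service T ≥ 224 °C. Survivors: sample A, sample X.
Normalizing units and computing the index:
  sample A: σ_y = 210.0 MPa, ρ = 8794 kg/m³
  sample X: σ_y = 245.0 MPa, ρ = 7830 kg/m³
  sample X: M = 5.00×10⁻³
  sample A: M = 4.02×10⁻³
Sample X has the largest M.

sample X, M = 5.00×10⁻³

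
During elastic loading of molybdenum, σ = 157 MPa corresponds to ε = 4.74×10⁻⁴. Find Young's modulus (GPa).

E = σ/ε = 157 MPa / 4.74×10⁻⁴ = 331200 MPa = 331 GPa.

331 GPa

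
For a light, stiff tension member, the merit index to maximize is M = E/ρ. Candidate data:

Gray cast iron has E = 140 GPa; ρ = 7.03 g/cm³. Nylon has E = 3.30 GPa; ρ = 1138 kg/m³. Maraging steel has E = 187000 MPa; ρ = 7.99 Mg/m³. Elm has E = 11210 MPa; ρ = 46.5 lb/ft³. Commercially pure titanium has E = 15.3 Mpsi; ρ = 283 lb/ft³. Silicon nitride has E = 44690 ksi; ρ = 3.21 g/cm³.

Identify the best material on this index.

In SI units:
  gray cast iron: E = 140.0 GPa, ρ = 7030 kg/m³
  nylon: E = 3.300 GPa, ρ = 1138 kg/m³
  maraging steel: E = 187.0 GPa, ρ = 7990 kg/m³
  elm: E = 11.21 GPa, ρ = 744.9 kg/m³
  commercially pure titanium: E = 105.5 GPa, ρ = 4533 kg/m³
  silicon nitride: E = 308.1 GPa, ρ = 3210 kg/m³
  silicon nitride: M = 96.0 MN·m/kg
  maraging steel: M = 23.4 MN·m/kg
  commercially pure titanium: M = 23.3 MN·m/kg
  gray cast iron: M = 19.9 MN·m/kg
  elm: M = 15.0 MN·m/kg
  nylon: M = 2.90 MN·m/kg
Highest index: silicon nitride.

silicon nitride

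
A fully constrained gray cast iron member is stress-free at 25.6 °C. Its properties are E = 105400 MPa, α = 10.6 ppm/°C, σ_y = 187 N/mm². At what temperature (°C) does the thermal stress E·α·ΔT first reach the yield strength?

193 °C

E = 105400 MPa = 105.4 GPa.
σ_y = 187 N/mm² = 187.0 MPa.
E·α·ΔT = 187.0 MPa ⇒ ΔT = 187.0 / (105.4×10³ × 10.6×10⁻⁶) = 167.4 K.
T = 25.6 + 167.4 = 193.0 °C.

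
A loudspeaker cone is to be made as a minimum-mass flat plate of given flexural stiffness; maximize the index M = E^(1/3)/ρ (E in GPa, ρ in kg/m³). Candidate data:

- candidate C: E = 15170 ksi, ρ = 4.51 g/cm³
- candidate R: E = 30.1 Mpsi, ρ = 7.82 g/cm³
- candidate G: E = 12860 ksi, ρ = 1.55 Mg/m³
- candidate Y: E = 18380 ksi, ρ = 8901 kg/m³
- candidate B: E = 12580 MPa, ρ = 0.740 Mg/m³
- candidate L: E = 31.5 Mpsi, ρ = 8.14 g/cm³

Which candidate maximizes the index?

candidate B

Convert each candidate to consistent units, then evaluate M:
  candidate C: E = 104.6 GPa, ρ = 4510 kg/m³
  candidate R: E = 207.5 GPa, ρ = 7820 kg/m³
  candidate G: E = 88.67 GPa, ρ = 1550 kg/m³
  candidate Y: E = 126.7 GPa, ρ = 8901 kg/m³
  candidate B: E = 12.58 GPa, ρ = 740.0 kg/m³
  candidate L: E = 217.2 GPa, ρ = 8140 kg/m³
  candidate B: M = 3.14×10⁻³
  candidate G: M = 2.88×10⁻³
  candidate C: M = 1.04×10⁻³
  candidate R: M = 0.757×10⁻³
  candidate L: M = 0.738×10⁻³
  candidate Y: M = 0.564×10⁻³
Candidate B ranks first.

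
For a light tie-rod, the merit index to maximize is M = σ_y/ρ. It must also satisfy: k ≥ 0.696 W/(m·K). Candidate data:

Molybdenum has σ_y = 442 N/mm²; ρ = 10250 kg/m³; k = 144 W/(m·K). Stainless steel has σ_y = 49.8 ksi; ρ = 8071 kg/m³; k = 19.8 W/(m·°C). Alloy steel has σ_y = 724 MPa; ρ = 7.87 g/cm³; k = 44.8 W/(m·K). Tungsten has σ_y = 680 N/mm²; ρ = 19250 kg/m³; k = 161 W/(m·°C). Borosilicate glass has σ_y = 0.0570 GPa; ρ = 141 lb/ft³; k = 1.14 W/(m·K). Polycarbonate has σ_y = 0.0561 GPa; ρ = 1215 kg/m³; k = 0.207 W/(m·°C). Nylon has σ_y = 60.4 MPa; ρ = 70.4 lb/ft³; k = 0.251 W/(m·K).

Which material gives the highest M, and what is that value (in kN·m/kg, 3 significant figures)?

alloy steel, M = 92.0 kN·m/kg

Screen on constraints: k ≥ 0.696 W/(m·K). Survivors: molybdenum, stainless steel, alloy steel, tungsten, borosilicate glass.
In SI units:
  molybdenum: σ_y = 442.0 MPa, ρ = 10250 kg/m³
  stainless steel: σ_y = 343.4 MPa, ρ = 8071 kg/m³
  alloy steel: σ_y = 724.0 MPa, ρ = 7870 kg/m³
  tungsten: σ_y = 680.0 MPa, ρ = 19250 kg/m³
  borosilicate glass: σ_y = 57.00 MPa, ρ = 2259 kg/m³
  alloy steel: M = 92.0 kN·m/kg
  molybdenum: M = 43.1 kN·m/kg
  stainless steel: M = 42.5 kN·m/kg
  tungsten: M = 35.3 kN·m/kg
  borosilicate glass: M = 25.2 kN·m/kg
The maximum is for alloy steel.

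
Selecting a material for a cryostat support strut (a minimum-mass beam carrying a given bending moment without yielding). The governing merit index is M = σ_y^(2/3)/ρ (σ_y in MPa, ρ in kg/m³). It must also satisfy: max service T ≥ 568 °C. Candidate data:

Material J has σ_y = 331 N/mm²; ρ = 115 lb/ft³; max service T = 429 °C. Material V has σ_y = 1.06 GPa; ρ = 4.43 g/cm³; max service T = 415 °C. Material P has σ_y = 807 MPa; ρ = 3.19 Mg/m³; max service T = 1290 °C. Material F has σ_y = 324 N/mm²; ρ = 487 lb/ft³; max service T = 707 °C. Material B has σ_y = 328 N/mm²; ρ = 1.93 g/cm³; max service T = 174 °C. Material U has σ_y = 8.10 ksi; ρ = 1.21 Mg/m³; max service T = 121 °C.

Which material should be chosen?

Screen on constraints: max service T ≥ 568 °C. Survivors: material P, material F.
After converting to SI:
  material P: σ_y = 807.0 MPa, ρ = 3190 kg/m³
  material F: σ_y = 324.0 MPa, ρ = 7801 kg/m³
  material P: M = 27.2×10⁻³
  material F: M = 6.05×10⁻³
Highest index: material P.

material P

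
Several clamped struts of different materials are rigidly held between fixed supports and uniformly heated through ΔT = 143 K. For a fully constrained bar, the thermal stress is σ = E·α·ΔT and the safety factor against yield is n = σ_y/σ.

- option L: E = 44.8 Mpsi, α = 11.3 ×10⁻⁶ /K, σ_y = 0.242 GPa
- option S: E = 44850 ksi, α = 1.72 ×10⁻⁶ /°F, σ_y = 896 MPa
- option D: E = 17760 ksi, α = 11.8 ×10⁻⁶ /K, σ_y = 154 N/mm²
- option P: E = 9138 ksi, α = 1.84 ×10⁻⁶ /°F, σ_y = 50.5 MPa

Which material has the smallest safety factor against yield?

option L

Converting E to GPa, α to ×10⁻⁶/K, σ_y to MPa, then σ and n for each:
  option L: E = 308.9, α = 11.3, σ_y = 242.0 → σ = 499 MPa, n = 0.485
  option S: E = 309.2, α = 3.10, σ_y = 896.0 → σ = 137 MPa, n = 6.54
  option D: E = 122.5, α = 11.8, σ_y = 154.0 → σ = 207 MPa, n = 0.745
  option P: E = 63.00, α = 3.31, σ_y = 50.50 → σ = 29.8 MPa, n = 1.69
Smallest n: option L with n = 0.485.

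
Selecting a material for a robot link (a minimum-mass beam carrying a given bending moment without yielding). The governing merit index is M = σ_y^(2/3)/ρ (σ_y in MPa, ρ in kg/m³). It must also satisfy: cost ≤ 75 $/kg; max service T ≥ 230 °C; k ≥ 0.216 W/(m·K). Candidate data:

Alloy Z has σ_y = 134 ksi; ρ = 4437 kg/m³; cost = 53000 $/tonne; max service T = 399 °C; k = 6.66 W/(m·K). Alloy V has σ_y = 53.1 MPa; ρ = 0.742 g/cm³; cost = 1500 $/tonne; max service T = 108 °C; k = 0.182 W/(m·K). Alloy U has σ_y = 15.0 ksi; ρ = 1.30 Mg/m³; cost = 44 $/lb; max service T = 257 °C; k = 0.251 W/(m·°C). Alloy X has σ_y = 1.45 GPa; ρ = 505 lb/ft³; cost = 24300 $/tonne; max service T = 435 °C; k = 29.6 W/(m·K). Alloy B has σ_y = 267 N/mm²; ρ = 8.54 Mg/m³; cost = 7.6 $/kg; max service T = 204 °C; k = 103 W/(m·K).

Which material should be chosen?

Screen on constraints: cost ≤ 75 $/kg; max service T ≥ 230 °C; k ≥ 0.216 W/(m·K). Survivors: alloy Z, alloy X.
After converting to SI:
  alloy Z: σ_y = 923.9 MPa, ρ = 4437 kg/m³
  alloy X: σ_y = 1450 MPa, ρ = 8089 kg/m³
  alloy Z: M = 21.4×10⁻³
  alloy X: M = 15.8×10⁻³
Alloy Z has the largest M.

alloy Z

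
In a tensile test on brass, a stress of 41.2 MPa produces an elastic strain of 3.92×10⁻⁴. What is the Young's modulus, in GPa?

E = σ/ε = 41.2 MPa / 3.92×10⁻⁴ = 105100 MPa = 105 GPa.

105 GPa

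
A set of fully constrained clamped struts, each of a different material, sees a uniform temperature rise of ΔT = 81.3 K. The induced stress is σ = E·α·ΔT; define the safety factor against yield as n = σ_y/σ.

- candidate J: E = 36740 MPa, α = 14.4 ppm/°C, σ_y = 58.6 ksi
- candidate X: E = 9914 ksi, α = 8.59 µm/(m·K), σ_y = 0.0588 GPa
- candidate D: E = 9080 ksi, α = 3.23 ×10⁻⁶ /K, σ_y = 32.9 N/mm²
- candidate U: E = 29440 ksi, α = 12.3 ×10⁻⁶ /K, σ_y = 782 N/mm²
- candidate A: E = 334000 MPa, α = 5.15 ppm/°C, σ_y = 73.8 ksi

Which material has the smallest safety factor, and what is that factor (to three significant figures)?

candidate X, n = 1.23

Converting E to GPa, α to ×10⁻⁶/K, σ_y to MPa, then σ and n for each:
  candidate J: E = 36.74, α = 14.4, σ_y = 404.0 → σ = 43.0 MPa, n = 9.39
  candidate X: E = 68.35, α = 8.59, σ_y = 58.80 → σ = 47.7 MPa, n = 1.23
  candidate D: E = 62.60, α = 3.23, σ_y = 32.90 → σ = 16.4 MPa, n = 2.00
  candidate U: E = 203.0, α = 12.3, σ_y = 782.0 → σ = 203 MPa, n = 3.85
  candidate A: E = 334.0, α = 5.15, σ_y = 508.8 → σ = 140 MPa, n = 3.64
Candidate X has the lowest safety factor, n = 1.23.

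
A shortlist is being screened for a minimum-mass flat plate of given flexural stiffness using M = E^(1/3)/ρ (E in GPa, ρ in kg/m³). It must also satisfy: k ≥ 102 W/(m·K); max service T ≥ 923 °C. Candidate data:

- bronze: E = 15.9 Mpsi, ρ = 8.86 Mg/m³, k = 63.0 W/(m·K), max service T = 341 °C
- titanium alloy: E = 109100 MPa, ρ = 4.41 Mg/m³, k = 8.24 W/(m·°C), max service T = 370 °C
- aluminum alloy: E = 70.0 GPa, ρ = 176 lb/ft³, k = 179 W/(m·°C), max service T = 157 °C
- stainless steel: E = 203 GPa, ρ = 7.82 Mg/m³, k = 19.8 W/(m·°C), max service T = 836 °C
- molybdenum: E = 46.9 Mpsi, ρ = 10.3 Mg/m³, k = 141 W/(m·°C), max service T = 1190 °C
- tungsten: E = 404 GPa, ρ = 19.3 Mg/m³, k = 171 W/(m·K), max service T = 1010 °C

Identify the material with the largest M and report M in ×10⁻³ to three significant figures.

Screen on constraints: k ≥ 102 W/(m·K); max service T ≥ 923 °C. Survivors: molybdenum, tungsten.
In SI units:
  molybdenum: E = 323.4 GPa, ρ = 10300 kg/m³
  tungsten: E = 404.0 GPa, ρ = 19300 kg/m³
  molybdenum: M = 0.666×10⁻³
  tungsten: M = 0.383×10⁻³
Highest index: molybdenum.

molybdenum, M = 0.666×10⁻³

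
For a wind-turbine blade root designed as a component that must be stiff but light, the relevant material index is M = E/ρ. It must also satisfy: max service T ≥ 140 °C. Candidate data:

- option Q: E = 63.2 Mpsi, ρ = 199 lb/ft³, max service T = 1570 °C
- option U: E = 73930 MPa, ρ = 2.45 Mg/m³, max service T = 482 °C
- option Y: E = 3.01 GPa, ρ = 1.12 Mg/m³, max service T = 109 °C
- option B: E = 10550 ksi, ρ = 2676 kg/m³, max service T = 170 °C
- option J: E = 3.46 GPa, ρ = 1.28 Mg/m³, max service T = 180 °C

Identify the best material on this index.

Screen on constraints: max service T ≥ 140 °C. Survivors: option Q, option U, option B, option J.
Normalizing units and computing the index:
  option Q: E = 435.7 GPa, ρ = 3188 kg/m³
  option U: E = 73.93 GPa, ρ = 2450 kg/m³
  option B: E = 72.74 GPa, ρ = 2676 kg/m³
  option J: E = 3.460 GPa, ρ = 1280 kg/m³
  option Q: M = 137 MN·m/kg
  option U: M = 30.2 MN·m/kg
  option B: M = 27.2 MN·m/kg
  option J: M = 2.70 MN·m/kg
Highest index: option Q.

option Q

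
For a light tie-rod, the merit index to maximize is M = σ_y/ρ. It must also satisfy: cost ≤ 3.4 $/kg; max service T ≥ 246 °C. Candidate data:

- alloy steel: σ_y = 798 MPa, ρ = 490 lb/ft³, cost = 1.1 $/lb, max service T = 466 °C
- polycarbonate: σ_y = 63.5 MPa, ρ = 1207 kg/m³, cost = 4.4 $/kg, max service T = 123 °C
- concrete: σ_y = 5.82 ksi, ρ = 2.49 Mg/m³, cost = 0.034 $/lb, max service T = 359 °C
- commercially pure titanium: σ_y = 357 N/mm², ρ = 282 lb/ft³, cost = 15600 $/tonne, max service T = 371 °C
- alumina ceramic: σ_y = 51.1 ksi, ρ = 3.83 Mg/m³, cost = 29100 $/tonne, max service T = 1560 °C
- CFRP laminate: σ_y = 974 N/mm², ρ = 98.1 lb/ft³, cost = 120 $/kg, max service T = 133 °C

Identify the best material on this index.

alloy steel

Screen on constraints: cost ≤ 3.4 $/kg; max service T ≥ 246 °C. Survivors: alloy steel, concrete.
Convert each candidate to consistent units, then evaluate M:
  alloy steel: σ_y = 798.0 MPa, ρ = 7849 kg/m³
  concrete: σ_y = 40.13 MPa, ρ = 2490 kg/m³
  alloy steel: M = 102 kN·m/kg
  concrete: M = 16.1 kN·m/kg
The maximum is for alloy steel.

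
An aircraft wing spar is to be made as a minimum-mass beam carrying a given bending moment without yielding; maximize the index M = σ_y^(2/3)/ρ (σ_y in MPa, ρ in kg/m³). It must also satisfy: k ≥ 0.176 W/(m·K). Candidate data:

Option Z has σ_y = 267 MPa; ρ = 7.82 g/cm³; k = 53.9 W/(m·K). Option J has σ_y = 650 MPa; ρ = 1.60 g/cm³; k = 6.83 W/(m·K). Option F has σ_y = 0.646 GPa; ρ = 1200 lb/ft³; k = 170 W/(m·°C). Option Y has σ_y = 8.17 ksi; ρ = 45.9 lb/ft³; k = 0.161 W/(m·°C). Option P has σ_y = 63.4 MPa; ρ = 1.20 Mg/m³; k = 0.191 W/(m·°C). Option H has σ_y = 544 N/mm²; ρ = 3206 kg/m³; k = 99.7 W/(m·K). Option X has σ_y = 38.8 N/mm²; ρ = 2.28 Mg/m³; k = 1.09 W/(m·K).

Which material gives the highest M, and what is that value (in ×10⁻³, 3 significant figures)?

Screen on constraints: k ≥ 0.176 W/(m·K). Survivors: option Z, option J, option F, option P, option H, option X.
After converting to SI:
  option Z: σ_y = 267.0 MPa, ρ = 7820 kg/m³
  option J: σ_y = 650.0 MPa, ρ = 1600 kg/m³
  option F: σ_y = 646.0 MPa, ρ = 19220 kg/m³
  option P: σ_y = 63.40 MPa, ρ = 1200 kg/m³
  option H: σ_y = 544.0 MPa, ρ = 3206 kg/m³
  option X: σ_y = 38.80 MPa, ρ = 2280 kg/m³
  option J: M = 46.9×10⁻³
  option H: M = 20.8×10⁻³
  option P: M = 13.2×10⁻³
  option Z: M = 5.30×10⁻³
  option X: M = 5.03×10⁻³
  option F: M = 3.89×10⁻³
Option J ranks first.

option J, M = 46.9×10⁻³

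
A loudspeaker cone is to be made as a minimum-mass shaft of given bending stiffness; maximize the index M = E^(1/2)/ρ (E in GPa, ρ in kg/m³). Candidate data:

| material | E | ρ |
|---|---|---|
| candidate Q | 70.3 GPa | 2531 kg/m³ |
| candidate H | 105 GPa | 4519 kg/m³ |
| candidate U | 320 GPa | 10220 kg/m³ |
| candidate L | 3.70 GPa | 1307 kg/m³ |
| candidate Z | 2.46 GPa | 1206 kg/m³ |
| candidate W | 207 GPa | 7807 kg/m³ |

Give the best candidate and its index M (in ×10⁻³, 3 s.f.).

Computing M directly (units already consistent):
  candidate Q: M = 3.31×10⁻³
  candidate H: M = 2.27×10⁻³
  candidate W: M = 1.84×10⁻³
  candidate U: M = 1.75×10⁻³
  candidate L: M = 1.47×10⁻³
  candidate Z: M = 1.30×10⁻³
Highest index: candidate Q.

candidate Q, M = 3.31×10⁻³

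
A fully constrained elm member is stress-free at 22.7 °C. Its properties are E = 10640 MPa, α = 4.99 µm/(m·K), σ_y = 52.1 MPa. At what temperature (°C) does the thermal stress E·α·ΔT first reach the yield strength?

E = 10640 MPa = 10.64 GPa.
E·α·ΔT = 52.10 MPa ⇒ ΔT = 52.10 / (10.64×10³ × 4.99×10⁻⁶) = 981.3 K.
T = 22.7 + 981.3 = 1004 °C.

1000 °C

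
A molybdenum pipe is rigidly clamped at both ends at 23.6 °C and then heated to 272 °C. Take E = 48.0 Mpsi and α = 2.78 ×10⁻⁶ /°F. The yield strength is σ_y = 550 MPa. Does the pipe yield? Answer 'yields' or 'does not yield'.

E = 48.0 Mpsi = 330.9 GPa.
α = 2.78×10⁻⁶/°F × 9/5 = 5.00×10⁻⁶/K.
ΔT = 248.4 K. Constrained thermal stress σ = E·α·ΔT = 330.9×10³ MPa × 5.00×10⁻⁶ × 248.4 = 411 MPa (compressive).
Compare to σ_y = 550 MPa: σ < σ_y, so it does not yield.

does not yield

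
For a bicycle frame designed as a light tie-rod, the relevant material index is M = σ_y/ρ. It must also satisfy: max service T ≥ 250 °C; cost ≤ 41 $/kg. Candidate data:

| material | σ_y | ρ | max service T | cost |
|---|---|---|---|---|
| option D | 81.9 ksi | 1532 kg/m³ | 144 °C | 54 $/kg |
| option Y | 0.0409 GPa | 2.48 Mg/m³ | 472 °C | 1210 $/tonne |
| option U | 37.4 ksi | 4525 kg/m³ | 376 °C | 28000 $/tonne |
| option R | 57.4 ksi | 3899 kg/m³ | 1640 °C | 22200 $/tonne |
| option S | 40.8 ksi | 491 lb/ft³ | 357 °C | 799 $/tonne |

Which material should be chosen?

Screen on constraints: max service T ≥ 250 °C; cost ≤ 41 $/kg. Survivors: option Y, option U, option R, option S.
After converting to SI:
  option Y: σ_y = 40.90 MPa, ρ = 2480 kg/m³
  option U: σ_y = 257.9 MPa, ρ = 4525 kg/m³
  option R: σ_y = 395.8 MPa, ρ = 3899 kg/m³
  option S: σ_y = 281.3 MPa, ρ = 7865 kg/m³
  option R: M = 102 kN·m/kg
  option U: M = 57.0 kN·m/kg
  option S: M = 35.8 kN·m/kg
  option Y: M = 16.5 kN·m/kg
The maximum is for option R.

option R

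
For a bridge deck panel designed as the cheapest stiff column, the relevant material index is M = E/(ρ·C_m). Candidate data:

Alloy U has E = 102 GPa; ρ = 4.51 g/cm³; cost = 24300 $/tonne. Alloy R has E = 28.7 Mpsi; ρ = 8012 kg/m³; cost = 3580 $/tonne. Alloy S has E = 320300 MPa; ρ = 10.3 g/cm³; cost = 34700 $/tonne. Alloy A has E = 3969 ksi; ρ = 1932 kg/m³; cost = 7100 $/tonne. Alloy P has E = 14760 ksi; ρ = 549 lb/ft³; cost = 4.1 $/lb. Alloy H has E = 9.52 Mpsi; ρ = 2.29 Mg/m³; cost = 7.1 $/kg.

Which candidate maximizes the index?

alloy R

After converting to SI:
  alloy U: E = 102.0 GPa, ρ = 4510 kg/m³, cost = 24.30 $/kg
  alloy R: E = 197.9 GPa, ρ = 8012 kg/m³, cost = 3.580 $/kg
  alloy S: E = 320.3 GPa, ρ = 10300 kg/m³, cost = 34.70 $/kg
  alloy A: E = 27.37 GPa, ρ = 1932 kg/m³, cost = 7.100 $/kg
  alloy P: E = 101.8 GPa, ρ = 8794 kg/m³, cost = 9.039 $/kg
  alloy H: E = 65.64 GPa, ρ = 2290 kg/m³, cost = 7.100 $/kg
  alloy R: M = 6.90 MN·m per $
  alloy H: M = 4.04 MN·m per $
  alloy A: M = 1.99 MN·m per $
  alloy P: M = 1.28 MN·m per $
  alloy U: M = 0.931 MN·m per $
  alloy S: M = 0.896 MN·m per $
The maximum is for alloy R.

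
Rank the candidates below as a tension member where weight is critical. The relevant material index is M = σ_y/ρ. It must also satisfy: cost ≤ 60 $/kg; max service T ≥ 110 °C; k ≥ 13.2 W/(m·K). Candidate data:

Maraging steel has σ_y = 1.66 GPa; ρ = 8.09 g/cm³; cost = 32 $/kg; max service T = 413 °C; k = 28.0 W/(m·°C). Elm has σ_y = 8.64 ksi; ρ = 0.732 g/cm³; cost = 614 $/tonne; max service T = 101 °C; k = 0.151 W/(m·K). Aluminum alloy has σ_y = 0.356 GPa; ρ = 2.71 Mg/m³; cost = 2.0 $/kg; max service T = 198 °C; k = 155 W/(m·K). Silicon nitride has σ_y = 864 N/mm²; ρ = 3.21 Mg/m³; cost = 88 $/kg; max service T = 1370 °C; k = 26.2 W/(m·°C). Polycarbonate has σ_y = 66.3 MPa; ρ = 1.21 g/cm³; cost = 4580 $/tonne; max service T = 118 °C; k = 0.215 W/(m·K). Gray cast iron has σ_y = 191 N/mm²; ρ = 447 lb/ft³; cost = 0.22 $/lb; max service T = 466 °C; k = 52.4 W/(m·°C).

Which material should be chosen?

Screen on constraints: cost ≤ 60 $/kg; max service T ≥ 110 °C; k ≥ 13.2 W/(m·K). Survivors: maraging steel, aluminum alloy, gray cast iron.
Convert each candidate to consistent units, then evaluate M:
  maraging steel: σ_y = 1660 MPa, ρ = 8090 kg/m³
  aluminum alloy: σ_y = 356.0 MPa, ρ = 2710 kg/m³
  gray cast iron: σ_y = 191.0 MPa, ρ = 7160 kg/m³
  maraging steel: M = 205 kN·m/kg
  aluminum alloy: M = 131 kN·m/kg
  gray cast iron: M = 26.7 kN·m/kg
The maximum is for maraging steel.

maraging steel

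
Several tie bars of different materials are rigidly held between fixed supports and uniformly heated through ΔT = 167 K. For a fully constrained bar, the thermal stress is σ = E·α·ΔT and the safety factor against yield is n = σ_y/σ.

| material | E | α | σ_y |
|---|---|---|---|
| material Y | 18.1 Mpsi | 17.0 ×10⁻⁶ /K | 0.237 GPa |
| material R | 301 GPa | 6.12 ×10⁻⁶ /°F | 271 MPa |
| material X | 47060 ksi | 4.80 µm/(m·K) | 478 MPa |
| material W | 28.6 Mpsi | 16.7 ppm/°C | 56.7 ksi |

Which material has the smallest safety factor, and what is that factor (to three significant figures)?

material R, n = 0.489

In consistent units (E in GPa, α in ×10⁻⁶/K, σ_y in MPa):
  material Y: E = 124.8, α = 17.0, σ_y = 237.0 → σ = 354 MPa, n = 0.669
  material R: E = 301.0, α = 11.0, σ_y = 271.0 → σ = 554 MPa, n = 0.489
  material X: E = 324.5, α = 4.80, σ_y = 478.0 → σ = 260 MPa, n = 1.84
  material W: E = 197.2, α = 16.7, σ_y = 390.9 → σ = 550 MPa, n = 0.711
Smallest n: material R with n = 0.489.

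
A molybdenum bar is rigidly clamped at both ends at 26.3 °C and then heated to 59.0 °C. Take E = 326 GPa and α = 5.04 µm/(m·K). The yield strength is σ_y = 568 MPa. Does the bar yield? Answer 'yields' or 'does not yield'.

does not yield

ΔT = 32.70 K. Constrained thermal stress σ = E·α·ΔT = 326.0×10³ MPa × 5.04×10⁻⁶ × 32.70 = 53.7 MPa (compressive).
Compare to σ_y = 568 MPa: σ < σ_y, so it does not yield.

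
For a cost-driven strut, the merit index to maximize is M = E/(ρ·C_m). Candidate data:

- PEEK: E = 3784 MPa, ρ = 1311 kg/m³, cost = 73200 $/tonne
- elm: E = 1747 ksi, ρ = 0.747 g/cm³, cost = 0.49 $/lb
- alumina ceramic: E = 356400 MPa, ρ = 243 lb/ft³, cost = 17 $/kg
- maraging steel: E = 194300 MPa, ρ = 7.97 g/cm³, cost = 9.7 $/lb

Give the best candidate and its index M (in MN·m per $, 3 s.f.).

elm, M = 14.9 MN·m per $

Normalizing units and computing the index:
  PEEK: E = 3.784 GPa, ρ = 1311 kg/m³, cost = 73.20 $/kg
  elm: E = 12.05 GPa, ρ = 747.0 kg/m³, cost = 1.080 $/kg
  alumina ceramic: E = 356.4 GPa, ρ = 3892 kg/m³, cost = 17.00 $/kg
  maraging steel: E = 194.3 GPa, ρ = 7970 kg/m³, cost = 21.38 $/kg
  elm: M = 14.9 MN·m per $
  alumina ceramic: M = 5.39 MN·m per $
  maraging steel: M = 1.14 MN·m per $
  PEEK: M = 0.0394 MN·m per $
The maximum is for elm.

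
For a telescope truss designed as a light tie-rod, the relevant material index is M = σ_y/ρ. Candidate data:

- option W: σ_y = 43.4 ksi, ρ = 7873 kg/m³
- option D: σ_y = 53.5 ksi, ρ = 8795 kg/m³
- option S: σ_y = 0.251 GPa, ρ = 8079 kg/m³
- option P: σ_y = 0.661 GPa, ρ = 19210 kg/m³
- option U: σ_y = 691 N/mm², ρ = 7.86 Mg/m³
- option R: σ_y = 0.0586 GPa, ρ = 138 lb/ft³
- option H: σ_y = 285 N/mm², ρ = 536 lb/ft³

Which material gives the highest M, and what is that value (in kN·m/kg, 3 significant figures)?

Normalizing units and computing the index:
  option W: σ_y = 299.2 MPa, ρ = 7873 kg/m³
  option D: σ_y = 368.9 MPa, ρ = 8795 kg/m³
  option S: σ_y = 251.0 MPa, ρ = 8079 kg/m³
  option P: σ_y = 661.0 MPa, ρ = 19210 kg/m³
  option U: σ_y = 691.0 MPa, ρ = 7860 kg/m³
  option R: σ_y = 58.60 MPa, ρ = 2211 kg/m³
  option H: σ_y = 285.0 MPa, ρ = 8586 kg/m³
  option U: M = 87.9 kN·m/kg
  option D: M = 41.9 kN·m/kg
  option W: M = 38.0 kN·m/kg
  option P: M = 34.4 kN·m/kg
  option H: M = 33.2 kN·m/kg
  option S: M = 31.1 kN·m/kg
  option R: M = 26.5 kN·m/kg
The maximum is for option U.

option U, M = 87.9 kN·m/kg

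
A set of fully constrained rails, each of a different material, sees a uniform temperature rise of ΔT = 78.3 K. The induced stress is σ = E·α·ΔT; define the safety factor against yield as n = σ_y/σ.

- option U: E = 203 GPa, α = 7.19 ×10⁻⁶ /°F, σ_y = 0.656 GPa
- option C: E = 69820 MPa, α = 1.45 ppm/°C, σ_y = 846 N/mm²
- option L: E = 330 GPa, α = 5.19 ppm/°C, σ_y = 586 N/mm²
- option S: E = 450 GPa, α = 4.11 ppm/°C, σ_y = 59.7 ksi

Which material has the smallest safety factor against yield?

option S

Converting E to GPa, α to ×10⁻⁶/K, σ_y to MPa, then σ and n for each:
  option U: E = 203.0, α = 12.9, σ_y = 656.0 → σ = 206 MPa, n = 3.19
  option C: E = 69.82, α = 1.45, σ_y = 846.0 → σ = 7.93 MPa, n = 107
  option L: E = 330.0, α = 5.19, σ_y = 586.0 → σ = 134 MPa, n = 4.37
  option S: E = 450.0, α = 4.11, σ_y = 411.6 → σ = 145 MPa, n = 2.84
The minimum is option S at n = 2.84.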